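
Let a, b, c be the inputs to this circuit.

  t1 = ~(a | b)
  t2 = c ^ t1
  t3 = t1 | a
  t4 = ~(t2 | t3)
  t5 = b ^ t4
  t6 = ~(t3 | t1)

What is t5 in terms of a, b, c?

b ^ (~((c ^ (~(a | b))) | ((~(a | b)) | a)))

t1 = ~(a | b)
t2 = c ^ t1 = c ^ (~(a | b))
t3 = t1 | a = (~(a | b)) | a
t4 = ~(t2 | t3) = ~((c ^ (~(a | b))) | ((~(a | b)) | a))
t5 = b ^ t4 = b ^ (~((c ^ (~(a | b))) | ((~(a | b)) | a)))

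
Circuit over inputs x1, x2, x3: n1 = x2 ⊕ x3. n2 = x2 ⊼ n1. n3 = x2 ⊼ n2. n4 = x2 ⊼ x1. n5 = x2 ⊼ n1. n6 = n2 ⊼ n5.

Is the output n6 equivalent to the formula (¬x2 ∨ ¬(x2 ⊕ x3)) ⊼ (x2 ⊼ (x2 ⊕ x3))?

n1 = x2 ⊕ x3
n2 = x2 ⊼ n1 = x2 ⊼ (x2 ⊕ x3)
n5 = x2 ⊼ n1 = x2 ⊼ (x2 ⊕ x3)
n6 = n2 ⊼ n5 = (x2 ⊼ (x2 ⊕ x3)) ⊼ (x2 ⊼ (x2 ⊕ x3))
At x1=0, x2=0, x3=0: circuit gives 0, formula gives 0.
At x1=0, x2=1, x3=0: circuit gives 1, formula gives 1.
Agrees on all 8 inputs.

Yes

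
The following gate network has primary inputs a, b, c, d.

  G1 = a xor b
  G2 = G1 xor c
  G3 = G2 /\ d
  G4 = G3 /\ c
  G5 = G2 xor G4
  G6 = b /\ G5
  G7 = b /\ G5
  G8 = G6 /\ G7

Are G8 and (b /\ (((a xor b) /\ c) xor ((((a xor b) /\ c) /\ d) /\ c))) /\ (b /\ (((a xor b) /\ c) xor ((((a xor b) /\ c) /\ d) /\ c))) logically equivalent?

G1 = a xor b
G2 = G1 xor c = (a xor b) xor c
G3 = G2 /\ d = ((a xor b) xor c) /\ d
G4 = G3 /\ c = (((a xor b) xor c) /\ d) /\ c
G5 = G2 xor G4 = ((a xor b) xor c) xor ((((a xor b) xor c) /\ d) /\ c)
G6 = b /\ G5 = b /\ (((a xor b) xor c) xor ((((a xor b) xor c) /\ d) /\ c))
G7 = b /\ G5 = b /\ (((a xor b) xor c) xor ((((a xor b) xor c) /\ d) /\ c))
G8 = G6 /\ G7 = (b /\ (((a xor b) xor c) xor ((((a xor b) xor c) /\ d) /\ c))) /\ (b /\ (((a xor b) xor c) xor ((((a xor b) xor c) /\ d) /\ c)))
At a=0, b=1, c=0, d=0: circuit gives 1, formula gives 0.

No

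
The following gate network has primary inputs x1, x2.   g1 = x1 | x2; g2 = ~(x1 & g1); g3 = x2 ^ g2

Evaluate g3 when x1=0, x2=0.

1

g1 = 0 | 0 = 0
g2 = ~(0 & 0) = 1
g3 = 0 ^ 1 = 1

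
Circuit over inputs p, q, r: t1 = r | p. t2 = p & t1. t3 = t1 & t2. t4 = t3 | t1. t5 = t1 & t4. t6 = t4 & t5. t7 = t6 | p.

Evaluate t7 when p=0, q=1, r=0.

0

t1 = 0 | 0 = 0
t2 = 0 & 0 = 0
t3 = 0 & 0 = 0
t4 = 0 | 0 = 0
t5 = 0 & 0 = 0
t6 = 0 & 0 = 0
t7 = 0 | 0 = 0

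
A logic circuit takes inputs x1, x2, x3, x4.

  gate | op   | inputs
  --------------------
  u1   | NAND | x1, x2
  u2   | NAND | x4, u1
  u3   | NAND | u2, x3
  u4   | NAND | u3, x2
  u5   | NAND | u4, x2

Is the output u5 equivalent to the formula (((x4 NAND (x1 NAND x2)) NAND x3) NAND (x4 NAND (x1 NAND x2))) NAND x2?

No

u1 = x1 NAND x2
u2 = x4 NAND u1 = x4 NAND (x1 NAND x2)
u3 = u2 NAND x3 = (x4 NAND (x1 NAND x2)) NAND x3
u4 = u3 NAND x2 = ((x4 NAND (x1 NAND x2)) NAND x3) NAND x2
u5 = u4 NAND x2 = (((x4 NAND (x1 NAND x2)) NAND x3) NAND x2) NAND x2
At x1=0, x2=1, x3=0, x4=1: circuit gives 1, formula gives 0.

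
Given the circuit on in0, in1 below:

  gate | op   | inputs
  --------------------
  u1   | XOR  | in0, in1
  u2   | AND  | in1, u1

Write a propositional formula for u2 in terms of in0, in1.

in1 AND (in0 XOR in1)

u1 = in0 XOR in1
u2 = in1 AND u1 = in1 AND (in0 XOR in1)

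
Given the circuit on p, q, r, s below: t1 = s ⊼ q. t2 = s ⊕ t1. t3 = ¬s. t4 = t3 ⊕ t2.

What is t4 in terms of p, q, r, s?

t1 = s ⊼ q
t2 = s ⊕ t1 = s ⊕ (s ⊼ q)
t3 = ¬s
t4 = t3 ⊕ t2 = ¬s ⊕ (s ⊕ (s ⊼ q))

¬s ⊕ (s ⊕ (s ⊼ q))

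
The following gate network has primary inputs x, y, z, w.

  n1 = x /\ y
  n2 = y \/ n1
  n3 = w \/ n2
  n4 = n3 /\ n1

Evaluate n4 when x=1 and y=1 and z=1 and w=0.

n1 = 1 /\ 1 = 1
n2 = 1 \/ 1 = 1
n3 = 0 \/ 1 = 1
n4 = 1 /\ 1 = 1

1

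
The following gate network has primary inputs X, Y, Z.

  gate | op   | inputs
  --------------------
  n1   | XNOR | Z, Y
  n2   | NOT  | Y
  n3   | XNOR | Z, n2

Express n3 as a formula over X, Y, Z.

n2 = NOT Y
n3 = Z XNOR n2 = Z XNOR NOT Y

Z XNOR NOT Y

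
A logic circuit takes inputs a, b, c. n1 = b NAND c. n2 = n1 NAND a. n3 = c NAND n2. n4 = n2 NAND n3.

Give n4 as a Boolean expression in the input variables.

n1 = b NAND c
n2 = n1 NAND a = (b NAND c) NAND a
n3 = c NAND n2 = c NAND ((b NAND c) NAND a)
n4 = n2 NAND n3 = ((b NAND c) NAND a) NAND (c NAND ((b NAND c) NAND a))

((b NAND c) NAND a) NAND (c NAND ((b NAND c) NAND a))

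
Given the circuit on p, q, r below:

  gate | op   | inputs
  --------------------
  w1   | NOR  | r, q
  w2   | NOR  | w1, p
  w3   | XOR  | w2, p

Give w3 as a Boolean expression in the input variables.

w1 = r NOR q
w2 = w1 NOR p = (r NOR q) NOR p
w3 = w2 XOR p = ((r NOR q) NOR p) XOR p

((r NOR q) NOR p) XOR p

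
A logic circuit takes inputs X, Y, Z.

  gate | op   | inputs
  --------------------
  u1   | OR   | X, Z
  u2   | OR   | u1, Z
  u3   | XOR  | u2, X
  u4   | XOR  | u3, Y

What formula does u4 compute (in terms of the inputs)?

u1 = X OR Z
u2 = u1 OR Z = (X OR Z) OR Z
u3 = u2 XOR X = ((X OR Z) OR Z) XOR X
u4 = u3 XOR Y = (((X OR Z) OR Z) XOR X) XOR Y

(((X OR Z) OR Z) XOR X) XOR Y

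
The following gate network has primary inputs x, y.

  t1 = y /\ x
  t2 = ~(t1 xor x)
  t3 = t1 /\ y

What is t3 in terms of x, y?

t1 = y /\ x
t3 = t1 /\ y = (y /\ x) /\ y

(y /\ x) /\ y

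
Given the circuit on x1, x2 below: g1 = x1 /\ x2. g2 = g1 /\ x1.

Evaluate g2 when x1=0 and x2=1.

0

g1 = 0 /\ 1 = 0
g2 = 0 /\ 0 = 0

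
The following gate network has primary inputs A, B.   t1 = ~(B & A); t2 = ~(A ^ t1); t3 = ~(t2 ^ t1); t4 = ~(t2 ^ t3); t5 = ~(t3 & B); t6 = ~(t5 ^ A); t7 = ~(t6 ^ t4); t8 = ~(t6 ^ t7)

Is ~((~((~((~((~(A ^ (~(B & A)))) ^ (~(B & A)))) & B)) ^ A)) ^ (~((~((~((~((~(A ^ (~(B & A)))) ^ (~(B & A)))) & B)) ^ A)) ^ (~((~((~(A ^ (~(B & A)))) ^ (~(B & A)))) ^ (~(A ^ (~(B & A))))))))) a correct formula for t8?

Yes

t1 = ~(B & A)
t2 = ~(A ^ t1) = ~(A ^ (~(B & A)))
t3 = ~(t2 ^ t1) = ~((~(A ^ (~(B & A)))) ^ (~(B & A)))
t4 = ~(t2 ^ t3) = ~((~(A ^ (~(B & A)))) ^ (~((~(A ^ (~(B & A)))) ^ (~(B & A)))))
t5 = ~(t3 & B) = ~((~((~(A ^ (~(B & A)))) ^ (~(B & A)))) & B)
t6 = ~(t5 ^ A) = ~((~((~((~(A ^ (~(B & A)))) ^ (~(B & A)))) & B)) ^ A)
t7 = ~(t6 ^ t4) = ~((~((~((~((~(A ^ (~(B & A)))) ^ (~(B & A)))) & B)) ^ A)) ^ (~((~(A ^ (~(B & A)))) ^ (~((~(A ^ (~(B & A)))) ^ (~(B & A)))))))
t8 = ~(t6 ^ t7) = ~((~((~((~((~(A ^ (~(B & A)))) ^ (~(B & A)))) & B)) ^ A)) ^ (~((~((~((~((~(A ^ (~(B & A)))) ^ (~(B & A)))) & B)) ^ A)) ^ (~((~(A ^ (~(B & A)))) ^ (~((~(A ^ (~(B & A)))) ^ (~(B & A)))))))))
At A=1, B=1: circuit gives 0, formula gives 0.
At A=0, B=0: circuit gives 1, formula gives 1.
Agrees on all 4 inputs.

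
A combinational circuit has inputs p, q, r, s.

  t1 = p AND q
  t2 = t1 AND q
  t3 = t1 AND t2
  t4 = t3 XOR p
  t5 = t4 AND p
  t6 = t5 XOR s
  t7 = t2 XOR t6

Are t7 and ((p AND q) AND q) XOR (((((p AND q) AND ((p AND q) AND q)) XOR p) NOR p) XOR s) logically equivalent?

t1 = p AND q
t2 = t1 AND q = (p AND q) AND q
t3 = t1 AND t2 = (p AND q) AND ((p AND q) AND q)
t4 = t3 XOR p = ((p AND q) AND ((p AND q) AND q)) XOR p
t5 = t4 AND p = (((p AND q) AND ((p AND q) AND q)) XOR p) AND p
t6 = t5 XOR s = ((((p AND q) AND ((p AND q) AND q)) XOR p) AND p) XOR s
t7 = t2 XOR t6 = ((p AND q) AND q) XOR (((((p AND q) AND ((p AND q) AND q)) XOR p) AND p) XOR s)
At p=0, q=0, r=0, s=0: circuit gives 0, formula gives 1.

No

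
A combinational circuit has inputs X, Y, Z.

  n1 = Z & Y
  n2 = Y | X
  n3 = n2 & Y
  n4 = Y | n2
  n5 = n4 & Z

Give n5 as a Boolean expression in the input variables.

(Y | (Y | X)) & Z

n2 = Y | X
n4 = Y | n2 = Y | (Y | X)
n5 = n4 & Z = (Y | (Y | X)) & Z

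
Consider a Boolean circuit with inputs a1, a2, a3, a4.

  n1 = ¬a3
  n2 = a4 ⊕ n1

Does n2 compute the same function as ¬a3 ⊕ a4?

Yes

n1 = ¬a3
n2 = a4 ⊕ n1 = a4 ⊕ ¬a3
At a1=0, a2=0, a3=0, a4=1: circuit gives 0, formula gives 0.
At a1=0, a2=0, a3=0, a4=0: circuit gives 1, formula gives 1.
Agrees on all 16 inputs.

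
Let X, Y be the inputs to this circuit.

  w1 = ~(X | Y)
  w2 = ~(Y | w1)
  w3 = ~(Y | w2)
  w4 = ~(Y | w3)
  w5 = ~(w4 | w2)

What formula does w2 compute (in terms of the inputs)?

~(Y | (~(X | Y)))

w1 = ~(X | Y)
w2 = ~(Y | w1) = ~(Y | (~(X | Y)))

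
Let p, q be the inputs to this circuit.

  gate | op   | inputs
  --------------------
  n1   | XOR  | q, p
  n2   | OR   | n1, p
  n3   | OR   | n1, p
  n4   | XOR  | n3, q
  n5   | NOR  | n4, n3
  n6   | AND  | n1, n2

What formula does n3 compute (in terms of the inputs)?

n1 = q XOR p
n3 = n1 OR p = (q XOR p) OR p

(q XOR p) OR p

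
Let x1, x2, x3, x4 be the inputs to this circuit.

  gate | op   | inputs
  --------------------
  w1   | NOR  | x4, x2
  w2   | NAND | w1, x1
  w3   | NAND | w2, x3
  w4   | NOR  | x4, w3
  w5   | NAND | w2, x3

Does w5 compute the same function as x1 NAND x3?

No

w1 = x4 NOR x2
w2 = w1 NAND x1 = (x4 NOR x2) NAND x1
w5 = w2 NAND x3 = ((x4 NOR x2) NAND x1) NAND x3
At x1=0, x2=0, x3=1, x4=0: circuit gives 0, formula gives 1.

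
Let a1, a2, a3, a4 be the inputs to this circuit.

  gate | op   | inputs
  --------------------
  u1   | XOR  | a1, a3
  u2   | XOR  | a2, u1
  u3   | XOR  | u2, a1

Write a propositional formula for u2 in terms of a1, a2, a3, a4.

u1 = a1 XOR a3
u2 = a2 XOR u1 = a2 XOR (a1 XOR a3)

a2 XOR (a1 XOR a3)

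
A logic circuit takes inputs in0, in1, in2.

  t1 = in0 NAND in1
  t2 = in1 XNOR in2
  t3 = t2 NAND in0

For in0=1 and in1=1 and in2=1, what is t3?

0

t2 = 1 XNOR 1 = 1
t3 = 1 NAND 1 = 0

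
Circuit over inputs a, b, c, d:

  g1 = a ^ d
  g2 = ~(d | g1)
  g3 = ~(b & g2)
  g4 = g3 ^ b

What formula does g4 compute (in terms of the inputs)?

(~(b & (~(d | (a ^ d))))) ^ b

g1 = a ^ d
g2 = ~(d | g1) = ~(d | (a ^ d))
g3 = ~(b & g2) = ~(b & (~(d | (a ^ d))))
g4 = g3 ^ b = (~(b & (~(d | (a ^ d))))) ^ b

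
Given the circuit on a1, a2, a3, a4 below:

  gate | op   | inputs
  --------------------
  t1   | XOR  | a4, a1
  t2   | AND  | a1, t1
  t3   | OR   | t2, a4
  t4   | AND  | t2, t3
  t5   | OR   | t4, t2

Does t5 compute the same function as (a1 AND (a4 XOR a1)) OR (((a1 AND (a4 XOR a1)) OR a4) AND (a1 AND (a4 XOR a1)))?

Yes

t1 = a4 XOR a1
t2 = a1 AND t1 = a1 AND (a4 XOR a1)
t3 = t2 OR a4 = (a1 AND (a4 XOR a1)) OR a4
t4 = t2 AND t3 = (a1 AND (a4 XOR a1)) AND ((a1 AND (a4 XOR a1)) OR a4)
t5 = t4 OR t2 = ((a1 AND (a4 XOR a1)) AND ((a1 AND (a4 XOR a1)) OR a4)) OR (a1 AND (a4 XOR a1))
At a1=0, a2=0, a3=0, a4=0: circuit gives 0, formula gives 0.
At a1=1, a2=0, a3=0, a4=0: circuit gives 1, formula gives 1.
Agrees on all 16 inputs.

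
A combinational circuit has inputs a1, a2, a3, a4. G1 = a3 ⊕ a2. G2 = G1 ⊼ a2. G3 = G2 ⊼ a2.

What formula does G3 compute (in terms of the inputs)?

G1 = a3 ⊕ a2
G2 = G1 ⊼ a2 = (a3 ⊕ a2) ⊼ a2
G3 = G2 ⊼ a2 = ((a3 ⊕ a2) ⊼ a2) ⊼ a2

((a3 ⊕ a2) ⊼ a2) ⊼ a2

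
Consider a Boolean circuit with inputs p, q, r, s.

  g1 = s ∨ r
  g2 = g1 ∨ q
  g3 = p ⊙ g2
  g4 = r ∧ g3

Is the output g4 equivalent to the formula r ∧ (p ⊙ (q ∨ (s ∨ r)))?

Yes

g1 = s ∨ r
g2 = g1 ∨ q = (s ∨ r) ∨ q
g3 = p ⊙ g2 = p ⊙ ((s ∨ r) ∨ q)
g4 = r ∧ g3 = r ∧ (p ⊙ ((s ∨ r) ∨ q))
At p=0, q=0, r=0, s=0: circuit gives 0, formula gives 0.
At p=1, q=0, r=1, s=0: circuit gives 1, formula gives 1.
Agrees on all 16 inputs.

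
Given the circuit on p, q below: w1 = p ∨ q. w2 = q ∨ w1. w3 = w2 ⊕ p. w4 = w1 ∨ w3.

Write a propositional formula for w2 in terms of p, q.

q ∨ (p ∨ q)

w1 = p ∨ q
w2 = q ∨ w1 = q ∨ (p ∨ q)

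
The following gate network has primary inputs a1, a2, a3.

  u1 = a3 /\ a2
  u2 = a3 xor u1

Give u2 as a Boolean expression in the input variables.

u1 = a3 /\ a2
u2 = a3 xor u1 = a3 xor (a3 /\ a2)

a3 xor (a3 /\ a2)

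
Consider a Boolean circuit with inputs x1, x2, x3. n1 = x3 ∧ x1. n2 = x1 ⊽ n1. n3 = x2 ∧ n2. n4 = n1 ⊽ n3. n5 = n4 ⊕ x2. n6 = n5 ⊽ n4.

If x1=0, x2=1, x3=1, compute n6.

0

n1 = 1 ∧ 0 = 0
n2 = 0 ⊽ 0 = 1
n3 = 1 ∧ 1 = 1
n4 = 0 ⊽ 1 = 0
n5 = 0 ⊕ 1 = 1
n6 = 1 ⊽ 0 = 0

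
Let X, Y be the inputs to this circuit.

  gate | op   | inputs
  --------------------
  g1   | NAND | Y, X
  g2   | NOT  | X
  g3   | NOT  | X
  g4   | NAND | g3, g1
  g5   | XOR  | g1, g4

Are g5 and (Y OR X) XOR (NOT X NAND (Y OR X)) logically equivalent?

No

g1 = Y NAND X
g3 = NOT X
g4 = g3 NAND g1 = NOT X NAND (Y NAND X)
g5 = g1 XOR g4 = (Y NAND X) XOR (NOT X NAND (Y NAND X))
At X=1, Y=1: circuit gives 1, formula gives 0.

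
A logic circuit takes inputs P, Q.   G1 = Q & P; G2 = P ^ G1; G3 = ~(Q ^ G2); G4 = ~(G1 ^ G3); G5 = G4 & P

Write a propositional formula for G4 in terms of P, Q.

G1 = Q & P
G2 = P ^ G1 = P ^ (Q & P)
G3 = ~(Q ^ G2) = ~(Q ^ (P ^ (Q & P)))
G4 = ~(G1 ^ G3) = ~((Q & P) ^ (~(Q ^ (P ^ (Q & P)))))

~((Q & P) ^ (~(Q ^ (P ^ (Q & P)))))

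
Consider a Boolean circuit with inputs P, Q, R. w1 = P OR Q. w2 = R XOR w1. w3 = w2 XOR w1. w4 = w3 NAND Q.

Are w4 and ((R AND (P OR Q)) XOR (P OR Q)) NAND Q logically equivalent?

No

w1 = P OR Q
w2 = R XOR w1 = R XOR (P OR Q)
w3 = w2 XOR w1 = (R XOR (P OR Q)) XOR (P OR Q)
w4 = w3 NAND Q = ((R XOR (P OR Q)) XOR (P OR Q)) NAND Q
At P=0, Q=1, R=0: circuit gives 1, formula gives 0.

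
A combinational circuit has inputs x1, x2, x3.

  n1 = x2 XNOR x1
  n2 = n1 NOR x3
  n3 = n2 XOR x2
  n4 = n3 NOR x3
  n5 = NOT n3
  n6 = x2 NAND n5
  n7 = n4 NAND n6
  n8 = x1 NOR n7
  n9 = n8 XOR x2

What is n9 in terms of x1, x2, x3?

n1 = x2 XNOR x1
n2 = n1 NOR x3 = (x2 XNOR x1) NOR x3
n3 = n2 XOR x2 = ((x2 XNOR x1) NOR x3) XOR x2
n4 = n3 NOR x3 = (((x2 XNOR x1) NOR x3) XOR x2) NOR x3
n5 = NOT n3 = NOT (((x2 XNOR x1) NOR x3) XOR x2)
n6 = x2 NAND n5 = x2 NAND NOT (((x2 XNOR x1) NOR x3) XOR x2)
n7 = n4 NAND n6 = ((((x2 XNOR x1) NOR x3) XOR x2) NOR x3) NAND (x2 NAND NOT (((x2 XNOR x1) NOR x3) XOR x2))
n8 = x1 NOR n7 = x1 NOR (((((x2 XNOR x1) NOR x3) XOR x2) NOR x3) NAND (x2 NAND NOT (((x2 XNOR x1) NOR x3) XOR x2)))
n9 = n8 XOR x2 = (x1 NOR (((((x2 XNOR x1) NOR x3) XOR x2) NOR x3) NAND (x2 NAND NOT (((x2 XNOR x1) NOR x3) XOR x2)))) XOR x2

(x1 NOR (((((x2 XNOR x1) NOR x3) XOR x2) NOR x3) NAND (x2 NAND NOT (((x2 XNOR x1) NOR x3) XOR x2)))) XOR x2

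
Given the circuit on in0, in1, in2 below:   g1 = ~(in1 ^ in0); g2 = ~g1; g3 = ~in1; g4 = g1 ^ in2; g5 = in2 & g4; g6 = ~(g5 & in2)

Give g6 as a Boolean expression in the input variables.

~((in2 & ((~(in1 ^ in0)) ^ in2)) & in2)

g1 = ~(in1 ^ in0)
g4 = g1 ^ in2 = (~(in1 ^ in0)) ^ in2
g5 = in2 & g4 = in2 & ((~(in1 ^ in0)) ^ in2)
g6 = ~(g5 & in2) = ~((in2 & ((~(in1 ^ in0)) ^ in2)) & in2)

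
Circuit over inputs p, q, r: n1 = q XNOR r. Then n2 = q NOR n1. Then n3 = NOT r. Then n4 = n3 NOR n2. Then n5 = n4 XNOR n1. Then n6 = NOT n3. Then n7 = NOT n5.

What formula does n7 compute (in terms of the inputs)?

n1 = q XNOR r
n2 = q NOR n1 = q NOR (q XNOR r)
n3 = NOT r
n4 = n3 NOR n2 = NOT r NOR (q NOR (q XNOR r))
n5 = n4 XNOR n1 = (NOT r NOR (q NOR (q XNOR r))) XNOR (q XNOR r)
n7 = NOT n5 = NOT ((NOT r NOR (q NOR (q XNOR r))) XNOR (q XNOR r))

NOT ((NOT r NOR (q NOR (q XNOR r))) XNOR (q XNOR r))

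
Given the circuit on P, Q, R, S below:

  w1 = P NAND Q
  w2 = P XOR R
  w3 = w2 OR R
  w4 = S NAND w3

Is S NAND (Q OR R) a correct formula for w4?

w2 = P XOR R
w3 = w2 OR R = (P XOR R) OR R
w4 = S NAND w3 = S NAND ((P XOR R) OR R)
At P=0, Q=1, R=0, S=1: circuit gives 1, formula gives 0.

No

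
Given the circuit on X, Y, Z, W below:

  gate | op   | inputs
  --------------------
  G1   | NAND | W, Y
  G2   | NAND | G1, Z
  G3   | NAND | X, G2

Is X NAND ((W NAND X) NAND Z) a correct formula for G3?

G1 = W NAND Y
G2 = G1 NAND Z = (W NAND Y) NAND Z
G3 = X NAND G2 = X NAND ((W NAND Y) NAND Z)
At X=1, Y=0, Z=1, W=1: circuit gives 1, formula gives 0.

No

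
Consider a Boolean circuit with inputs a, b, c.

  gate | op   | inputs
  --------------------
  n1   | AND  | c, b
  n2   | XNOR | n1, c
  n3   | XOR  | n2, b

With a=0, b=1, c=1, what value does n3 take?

n1 = 1 AND 1 = 1
n2 = 1 XNOR 1 = 1
n3 = 1 XOR 1 = 0

0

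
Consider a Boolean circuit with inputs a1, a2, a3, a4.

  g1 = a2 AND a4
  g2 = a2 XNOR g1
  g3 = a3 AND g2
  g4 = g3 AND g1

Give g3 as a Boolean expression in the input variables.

g1 = a2 AND a4
g2 = a2 XNOR g1 = a2 XNOR (a2 AND a4)
g3 = a3 AND g2 = a3 AND (a2 XNOR (a2 AND a4))

a3 AND (a2 XNOR (a2 AND a4))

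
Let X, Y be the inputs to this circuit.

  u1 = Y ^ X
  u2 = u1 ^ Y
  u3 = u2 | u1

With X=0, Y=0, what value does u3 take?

0

u1 = 0 ^ 0 = 0
u2 = 0 ^ 0 = 0
u3 = 0 | 0 = 0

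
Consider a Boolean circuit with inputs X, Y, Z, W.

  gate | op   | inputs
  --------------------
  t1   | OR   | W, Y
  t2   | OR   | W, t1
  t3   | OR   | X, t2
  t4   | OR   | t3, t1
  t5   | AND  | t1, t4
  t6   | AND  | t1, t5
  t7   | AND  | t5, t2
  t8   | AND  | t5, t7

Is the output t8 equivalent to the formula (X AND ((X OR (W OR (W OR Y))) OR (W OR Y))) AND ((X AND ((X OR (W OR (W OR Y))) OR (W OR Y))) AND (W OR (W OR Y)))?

t1 = W OR Y
t2 = W OR t1 = W OR (W OR Y)
t3 = X OR t2 = X OR (W OR (W OR Y))
t4 = t3 OR t1 = (X OR (W OR (W OR Y))) OR (W OR Y)
t5 = t1 AND t4 = (W OR Y) AND ((X OR (W OR (W OR Y))) OR (W OR Y))
t7 = t5 AND t2 = ((W OR Y) AND ((X OR (W OR (W OR Y))) OR (W OR Y))) AND (W OR (W OR Y))
t8 = t5 AND t7 = ((W OR Y) AND ((X OR (W OR (W OR Y))) OR (W OR Y))) AND (((W OR Y) AND ((X OR (W OR (W OR Y))) OR (W OR Y))) AND (W OR (W OR Y)))
At X=0, Y=0, Z=0, W=1: circuit gives 1, formula gives 0.

No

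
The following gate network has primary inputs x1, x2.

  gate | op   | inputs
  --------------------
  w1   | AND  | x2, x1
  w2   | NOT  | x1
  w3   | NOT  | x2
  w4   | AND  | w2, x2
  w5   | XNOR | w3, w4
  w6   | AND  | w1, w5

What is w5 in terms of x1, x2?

NOT x2 XNOR (NOT x1 AND x2)

w2 = NOT x1
w3 = NOT x2
w4 = w2 AND x2 = NOT x1 AND x2
w5 = w3 XNOR w4 = NOT x2 XNOR (NOT x1 AND x2)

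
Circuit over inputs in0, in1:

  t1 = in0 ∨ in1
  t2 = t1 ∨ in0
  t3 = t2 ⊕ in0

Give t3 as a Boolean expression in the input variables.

t1 = in0 ∨ in1
t2 = t1 ∨ in0 = (in0 ∨ in1) ∨ in0
t3 = t2 ⊕ in0 = ((in0 ∨ in1) ∨ in0) ⊕ in0

((in0 ∨ in1) ∨ in0) ⊕ in0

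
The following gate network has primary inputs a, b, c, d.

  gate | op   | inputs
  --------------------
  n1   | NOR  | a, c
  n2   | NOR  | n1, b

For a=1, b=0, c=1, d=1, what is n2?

n1 = 1 NOR 1 = 0
n2 = 0 NOR 0 = 1

1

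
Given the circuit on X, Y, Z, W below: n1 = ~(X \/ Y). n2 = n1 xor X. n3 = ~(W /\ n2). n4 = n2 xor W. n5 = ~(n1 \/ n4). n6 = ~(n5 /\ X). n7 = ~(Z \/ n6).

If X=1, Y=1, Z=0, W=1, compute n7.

n1 = ~(1 \/ 1) = 0
n2 = 0 xor 1 = 1
n4 = 1 xor 1 = 0
n5 = ~(0 \/ 0) = 1
n6 = ~(1 /\ 1) = 0
n7 = ~(0 \/ 0) = 1

1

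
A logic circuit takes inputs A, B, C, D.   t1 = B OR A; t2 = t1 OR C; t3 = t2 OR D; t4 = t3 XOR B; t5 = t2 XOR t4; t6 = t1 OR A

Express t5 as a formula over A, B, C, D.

((B OR A) OR C) XOR ((((B OR A) OR C) OR D) XOR B)

t1 = B OR A
t2 = t1 OR C = (B OR A) OR C
t3 = t2 OR D = ((B OR A) OR C) OR D
t4 = t3 XOR B = (((B OR A) OR C) OR D) XOR B
t5 = t2 XOR t4 = ((B OR A) OR C) XOR ((((B OR A) OR C) OR D) XOR B)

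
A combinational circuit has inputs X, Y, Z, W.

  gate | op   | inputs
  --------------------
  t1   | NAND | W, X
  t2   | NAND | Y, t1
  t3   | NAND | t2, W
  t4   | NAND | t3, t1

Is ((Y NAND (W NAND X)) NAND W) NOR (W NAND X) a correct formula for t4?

No

t1 = W NAND X
t2 = Y NAND t1 = Y NAND (W NAND X)
t3 = t2 NAND W = (Y NAND (W NAND X)) NAND W
t4 = t3 NAND t1 = ((Y NAND (W NAND X)) NAND W) NAND (W NAND X)
At X=0, Y=0, Z=0, W=1: circuit gives 1, formula gives 0.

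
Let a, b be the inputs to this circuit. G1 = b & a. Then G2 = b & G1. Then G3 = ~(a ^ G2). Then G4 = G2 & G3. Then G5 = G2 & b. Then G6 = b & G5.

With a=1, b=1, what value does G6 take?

G1 = 1 & 1 = 1
G2 = 1 & 1 = 1
G5 = 1 & 1 = 1
G6 = 1 & 1 = 1

1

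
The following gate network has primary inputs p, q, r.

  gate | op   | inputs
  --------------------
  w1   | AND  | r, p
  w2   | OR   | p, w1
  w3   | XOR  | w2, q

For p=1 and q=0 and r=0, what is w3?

1

w1 = 0 AND 1 = 0
w2 = 1 OR 0 = 1
w3 = 1 XOR 0 = 1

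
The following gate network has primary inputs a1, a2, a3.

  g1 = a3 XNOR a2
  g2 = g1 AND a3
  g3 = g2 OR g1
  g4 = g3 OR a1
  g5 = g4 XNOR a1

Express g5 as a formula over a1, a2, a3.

((((a3 XNOR a2) AND a3) OR (a3 XNOR a2)) OR a1) XNOR a1

g1 = a3 XNOR a2
g2 = g1 AND a3 = (a3 XNOR a2) AND a3
g3 = g2 OR g1 = ((a3 XNOR a2) AND a3) OR (a3 XNOR a2)
g4 = g3 OR a1 = (((a3 XNOR a2) AND a3) OR (a3 XNOR a2)) OR a1
g5 = g4 XNOR a1 = ((((a3 XNOR a2) AND a3) OR (a3 XNOR a2)) OR a1) XNOR a1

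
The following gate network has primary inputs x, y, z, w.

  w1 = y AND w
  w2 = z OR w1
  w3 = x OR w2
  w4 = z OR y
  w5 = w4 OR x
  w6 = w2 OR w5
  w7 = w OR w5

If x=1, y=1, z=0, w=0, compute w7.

w4 = 0 OR 1 = 1
w5 = 1 OR 1 = 1
w7 = 0 OR 1 = 1

1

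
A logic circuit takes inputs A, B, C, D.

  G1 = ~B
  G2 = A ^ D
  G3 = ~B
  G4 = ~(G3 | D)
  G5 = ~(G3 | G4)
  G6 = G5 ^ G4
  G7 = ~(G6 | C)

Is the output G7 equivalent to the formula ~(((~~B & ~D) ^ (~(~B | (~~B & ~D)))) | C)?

Yes

G3 = ~B
G4 = ~(G3 | D) = ~(~B | D)
G5 = ~(G3 | G4) = ~(~B | (~(~B | D)))
G6 = G5 ^ G4 = (~(~B | (~(~B | D)))) ^ (~(~B | D))
G7 = ~(G6 | C) = ~(((~(~B | (~(~B | D)))) ^ (~(~B | D))) | C)
At A=0, B=0, C=1, D=0: circuit gives 0, formula gives 0.
At A=0, B=0, C=0, D=0: circuit gives 1, formula gives 1.
Agrees on all 16 inputs.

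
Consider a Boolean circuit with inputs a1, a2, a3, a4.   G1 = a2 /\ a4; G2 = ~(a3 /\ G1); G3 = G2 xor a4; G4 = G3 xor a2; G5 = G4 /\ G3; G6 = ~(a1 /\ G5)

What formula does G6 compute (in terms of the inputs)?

G1 = a2 /\ a4
G2 = ~(a3 /\ G1) = ~(a3 /\ (a2 /\ a4))
G3 = G2 xor a4 = (~(a3 /\ (a2 /\ a4))) xor a4
G4 = G3 xor a2 = ((~(a3 /\ (a2 /\ a4))) xor a4) xor a2
G5 = G4 /\ G3 = (((~(a3 /\ (a2 /\ a4))) xor a4) xor a2) /\ ((~(a3 /\ (a2 /\ a4))) xor a4)
G6 = ~(a1 /\ G5) = ~(a1 /\ ((((~(a3 /\ (a2 /\ a4))) xor a4) xor a2) /\ ((~(a3 /\ (a2 /\ a4))) xor a4)))

~(a1 /\ ((((~(a3 /\ (a2 /\ a4))) xor a4) xor a2) /\ ((~(a3 /\ (a2 /\ a4))) xor a4)))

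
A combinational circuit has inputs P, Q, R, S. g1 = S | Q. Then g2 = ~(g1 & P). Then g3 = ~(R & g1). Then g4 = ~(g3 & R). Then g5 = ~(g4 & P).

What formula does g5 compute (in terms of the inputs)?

~((~((~(R & (S | Q))) & R)) & P)

g1 = S | Q
g3 = ~(R & g1) = ~(R & (S | Q))
g4 = ~(g3 & R) = ~((~(R & (S | Q))) & R)
g5 = ~(g4 & P) = ~((~((~(R & (S | Q))) & R)) & P)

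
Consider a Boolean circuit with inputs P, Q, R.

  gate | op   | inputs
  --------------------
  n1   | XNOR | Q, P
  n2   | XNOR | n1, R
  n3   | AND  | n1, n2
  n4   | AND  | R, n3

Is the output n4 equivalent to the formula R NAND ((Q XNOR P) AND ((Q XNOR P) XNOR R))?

No

n1 = Q XNOR P
n2 = n1 XNOR R = (Q XNOR P) XNOR R
n3 = n1 AND n2 = (Q XNOR P) AND ((Q XNOR P) XNOR R)
n4 = R AND n3 = R AND ((Q XNOR P) AND ((Q XNOR P) XNOR R))
At P=0, Q=0, R=0: circuit gives 0, formula gives 1.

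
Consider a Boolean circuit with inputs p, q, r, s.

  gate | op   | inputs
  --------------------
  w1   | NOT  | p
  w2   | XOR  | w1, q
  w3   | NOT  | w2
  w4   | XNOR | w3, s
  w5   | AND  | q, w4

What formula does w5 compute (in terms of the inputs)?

w1 = NOT p
w2 = w1 XOR q = NOT p XOR q
w3 = NOT w2 = NOT (NOT p XOR q)
w4 = w3 XNOR s = NOT (NOT p XOR q) XNOR s
w5 = q AND w4 = q AND (NOT (NOT p XOR q) XNOR s)

q AND (NOT (NOT p XOR q) XNOR s)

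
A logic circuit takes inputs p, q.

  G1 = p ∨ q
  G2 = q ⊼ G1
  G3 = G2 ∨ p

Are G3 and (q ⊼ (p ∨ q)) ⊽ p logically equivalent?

G1 = p ∨ q
G2 = q ⊼ G1 = q ⊼ (p ∨ q)
G3 = G2 ∨ p = (q ⊼ (p ∨ q)) ∨ p
At p=0, q=0: circuit gives 1, formula gives 0.

No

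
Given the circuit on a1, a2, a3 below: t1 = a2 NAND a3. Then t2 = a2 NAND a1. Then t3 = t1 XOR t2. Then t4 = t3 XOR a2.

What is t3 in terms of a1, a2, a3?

(a2 NAND a3) XOR (a2 NAND a1)

t1 = a2 NAND a3
t2 = a2 NAND a1
t3 = t1 XOR t2 = (a2 NAND a3) XOR (a2 NAND a1)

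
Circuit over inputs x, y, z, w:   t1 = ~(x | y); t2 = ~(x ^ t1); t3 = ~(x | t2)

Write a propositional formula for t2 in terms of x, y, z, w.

~(x ^ (~(x | y)))

t1 = ~(x | y)
t2 = ~(x ^ t1) = ~(x ^ (~(x | y)))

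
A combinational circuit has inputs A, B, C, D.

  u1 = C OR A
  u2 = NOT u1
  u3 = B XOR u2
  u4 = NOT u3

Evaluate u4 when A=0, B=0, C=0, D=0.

0

u1 = 0 OR 0 = 0
u2 = NOT 0 = 1
u3 = 0 XOR 1 = 1
u4 = NOT 1 = 0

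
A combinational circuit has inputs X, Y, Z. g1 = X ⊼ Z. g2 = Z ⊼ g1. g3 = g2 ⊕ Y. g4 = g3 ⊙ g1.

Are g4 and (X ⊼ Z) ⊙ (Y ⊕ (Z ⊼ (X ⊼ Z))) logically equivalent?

Yes

g1 = X ⊼ Z
g2 = Z ⊼ g1 = Z ⊼ (X ⊼ Z)
g3 = g2 ⊕ Y = (Z ⊼ (X ⊼ Z)) ⊕ Y
g4 = g3 ⊙ g1 = ((Z ⊼ (X ⊼ Z)) ⊕ Y) ⊙ (X ⊼ Z)
At X=0, Y=0, Z=1: circuit gives 0, formula gives 0.
At X=0, Y=0, Z=0: circuit gives 1, formula gives 1.
Agrees on all 8 inputs.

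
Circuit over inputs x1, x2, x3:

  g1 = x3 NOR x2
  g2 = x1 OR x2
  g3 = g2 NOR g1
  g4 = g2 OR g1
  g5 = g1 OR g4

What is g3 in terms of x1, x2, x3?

(x1 OR x2) NOR (x3 NOR x2)

g1 = x3 NOR x2
g2 = x1 OR x2
g3 = g2 NOR g1 = (x1 OR x2) NOR (x3 NOR x2)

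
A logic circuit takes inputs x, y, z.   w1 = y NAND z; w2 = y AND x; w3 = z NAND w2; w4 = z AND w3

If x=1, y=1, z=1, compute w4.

w2 = 1 AND 1 = 1
w3 = 1 NAND 1 = 0
w4 = 1 AND 0 = 0

0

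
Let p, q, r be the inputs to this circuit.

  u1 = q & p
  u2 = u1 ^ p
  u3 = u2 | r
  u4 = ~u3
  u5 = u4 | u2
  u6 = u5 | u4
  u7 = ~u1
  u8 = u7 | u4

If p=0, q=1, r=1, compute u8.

u1 = 1 & 0 = 0
u2 = 0 ^ 0 = 0
u3 = 0 | 1 = 1
u4 = ~1 = 0
u7 = ~0 = 1
u8 = 1 | 0 = 1

1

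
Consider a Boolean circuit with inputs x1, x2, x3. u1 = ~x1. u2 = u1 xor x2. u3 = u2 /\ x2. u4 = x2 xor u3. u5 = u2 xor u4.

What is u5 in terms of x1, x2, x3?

u1 = ~x1
u2 = u1 xor x2 = ~x1 xor x2
u3 = u2 /\ x2 = (~x1 xor x2) /\ x2
u4 = x2 xor u3 = x2 xor ((~x1 xor x2) /\ x2)
u5 = u2 xor u4 = (~x1 xor x2) xor (x2 xor ((~x1 xor x2) /\ x2))

(~x1 xor x2) xor (x2 xor ((~x1 xor x2) /\ x2))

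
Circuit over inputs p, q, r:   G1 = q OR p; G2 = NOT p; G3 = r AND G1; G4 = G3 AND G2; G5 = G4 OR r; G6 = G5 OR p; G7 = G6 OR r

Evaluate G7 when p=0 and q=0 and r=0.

0

G1 = 0 OR 0 = 0
G2 = NOT 0 = 1
G3 = 0 AND 0 = 0
G4 = 0 AND 1 = 0
G5 = 0 OR 0 = 0
G6 = 0 OR 0 = 0
G7 = 0 OR 0 = 0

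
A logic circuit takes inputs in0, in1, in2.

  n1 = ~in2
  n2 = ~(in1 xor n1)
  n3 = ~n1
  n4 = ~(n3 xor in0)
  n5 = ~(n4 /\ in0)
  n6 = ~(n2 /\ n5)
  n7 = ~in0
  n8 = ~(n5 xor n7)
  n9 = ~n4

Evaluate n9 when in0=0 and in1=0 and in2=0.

0

n1 = ~0 = 1
n3 = ~1 = 0
n4 = ~(0 xor 0) = 1
n9 = ~1 = 0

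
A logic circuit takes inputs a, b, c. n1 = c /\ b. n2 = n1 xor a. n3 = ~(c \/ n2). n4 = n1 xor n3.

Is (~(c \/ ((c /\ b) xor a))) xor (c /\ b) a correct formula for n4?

n1 = c /\ b
n2 = n1 xor a = (c /\ b) xor a
n3 = ~(c \/ n2) = ~(c \/ ((c /\ b) xor a))
n4 = n1 xor n3 = (c /\ b) xor (~(c \/ ((c /\ b) xor a)))
At a=0, b=0, c=1: circuit gives 0, formula gives 0.
At a=0, b=0, c=0: circuit gives 1, formula gives 1.
Agrees on all 8 inputs.

Yes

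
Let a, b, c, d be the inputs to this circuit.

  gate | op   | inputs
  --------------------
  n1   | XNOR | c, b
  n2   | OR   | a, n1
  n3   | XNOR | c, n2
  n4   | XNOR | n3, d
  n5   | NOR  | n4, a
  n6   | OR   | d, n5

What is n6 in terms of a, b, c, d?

n1 = c XNOR b
n2 = a OR n1 = a OR (c XNOR b)
n3 = c XNOR n2 = c XNOR (a OR (c XNOR b))
n4 = n3 XNOR d = (c XNOR (a OR (c XNOR b))) XNOR d
n5 = n4 NOR a = ((c XNOR (a OR (c XNOR b))) XNOR d) NOR a
n6 = d OR n5 = d OR (((c XNOR (a OR (c XNOR b))) XNOR d) NOR a)

d OR (((c XNOR (a OR (c XNOR b))) XNOR d) NOR a)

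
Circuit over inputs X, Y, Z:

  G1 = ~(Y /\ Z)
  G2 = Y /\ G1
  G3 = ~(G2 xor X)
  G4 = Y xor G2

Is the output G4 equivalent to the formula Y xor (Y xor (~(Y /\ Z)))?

No

G1 = ~(Y /\ Z)
G2 = Y /\ G1 = Y /\ (~(Y /\ Z))
G4 = Y xor G2 = Y xor (Y /\ (~(Y /\ Z)))
At X=0, Y=0, Z=0: circuit gives 0, formula gives 1.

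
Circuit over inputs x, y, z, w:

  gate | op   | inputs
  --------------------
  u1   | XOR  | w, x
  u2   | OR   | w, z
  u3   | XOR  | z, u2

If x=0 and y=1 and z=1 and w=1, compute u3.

u2 = 1 OR 1 = 1
u3 = 1 XOR 1 = 0

0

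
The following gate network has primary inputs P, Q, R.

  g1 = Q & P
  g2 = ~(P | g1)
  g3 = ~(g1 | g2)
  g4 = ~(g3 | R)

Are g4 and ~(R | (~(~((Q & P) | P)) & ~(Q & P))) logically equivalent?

g1 = Q & P
g2 = ~(P | g1) = ~(P | (Q & P))
g3 = ~(g1 | g2) = ~((Q & P) | (~(P | (Q & P))))
g4 = ~(g3 | R) = ~((~((Q & P) | (~(P | (Q & P))))) | R)
At P=0, Q=0, R=1: circuit gives 0, formula gives 0.
At P=0, Q=0, R=0: circuit gives 1, formula gives 1.
Agrees on all 8 inputs.

Yes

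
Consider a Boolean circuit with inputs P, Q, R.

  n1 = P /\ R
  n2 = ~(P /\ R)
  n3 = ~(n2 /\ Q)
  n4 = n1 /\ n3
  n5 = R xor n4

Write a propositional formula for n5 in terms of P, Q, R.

R xor ((P /\ R) /\ (~((~(P /\ R)) /\ Q)))

n1 = P /\ R
n2 = ~(P /\ R)
n3 = ~(n2 /\ Q) = ~((~(P /\ R)) /\ Q)
n4 = n1 /\ n3 = (P /\ R) /\ (~((~(P /\ R)) /\ Q))
n5 = R xor n4 = R xor ((P /\ R) /\ (~((~(P /\ R)) /\ Q)))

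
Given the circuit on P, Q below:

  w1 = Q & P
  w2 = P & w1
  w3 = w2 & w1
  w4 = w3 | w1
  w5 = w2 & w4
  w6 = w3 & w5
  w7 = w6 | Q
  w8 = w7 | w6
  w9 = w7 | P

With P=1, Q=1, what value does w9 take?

w1 = 1 & 1 = 1
w2 = 1 & 1 = 1
w3 = 1 & 1 = 1
w4 = 1 | 1 = 1
w5 = 1 & 1 = 1
w6 = 1 & 1 = 1
w7 = 1 | 1 = 1
w9 = 1 | 1 = 1

1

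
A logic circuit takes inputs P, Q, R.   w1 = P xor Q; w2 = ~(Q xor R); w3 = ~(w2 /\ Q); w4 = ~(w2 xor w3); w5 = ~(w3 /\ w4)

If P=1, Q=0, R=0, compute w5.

0

w2 = ~(0 xor 0) = 1
w3 = ~(1 /\ 0) = 1
w4 = ~(1 xor 1) = 1
w5 = ~(1 /\ 1) = 0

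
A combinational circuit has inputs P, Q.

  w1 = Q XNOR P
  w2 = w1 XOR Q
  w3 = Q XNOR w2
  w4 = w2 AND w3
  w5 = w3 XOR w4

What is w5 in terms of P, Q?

w1 = Q XNOR P
w2 = w1 XOR Q = (Q XNOR P) XOR Q
w3 = Q XNOR w2 = Q XNOR ((Q XNOR P) XOR Q)
w4 = w2 AND w3 = ((Q XNOR P) XOR Q) AND (Q XNOR ((Q XNOR P) XOR Q))
w5 = w3 XOR w4 = (Q XNOR ((Q XNOR P) XOR Q)) XOR (((Q XNOR P) XOR Q) AND (Q XNOR ((Q XNOR P) XOR Q)))

(Q XNOR ((Q XNOR P) XOR Q)) XOR (((Q XNOR P) XOR Q) AND (Q XNOR ((Q XNOR P) XOR Q)))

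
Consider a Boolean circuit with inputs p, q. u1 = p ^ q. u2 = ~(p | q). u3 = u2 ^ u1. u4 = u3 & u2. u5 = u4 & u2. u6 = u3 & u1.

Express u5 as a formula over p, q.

u1 = p ^ q
u2 = ~(p | q)
u3 = u2 ^ u1 = (~(p | q)) ^ (p ^ q)
u4 = u3 & u2 = ((~(p | q)) ^ (p ^ q)) & (~(p | q))
u5 = u4 & u2 = (((~(p | q)) ^ (p ^ q)) & (~(p | q))) & (~(p | q))

(((~(p | q)) ^ (p ^ q)) & (~(p | q))) & (~(p | q))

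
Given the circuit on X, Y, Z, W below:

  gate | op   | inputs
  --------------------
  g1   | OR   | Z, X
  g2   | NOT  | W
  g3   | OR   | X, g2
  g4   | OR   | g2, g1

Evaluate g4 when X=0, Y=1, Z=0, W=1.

g1 = 0 OR 0 = 0
g2 = NOT 1 = 0
g4 = 0 OR 0 = 0

0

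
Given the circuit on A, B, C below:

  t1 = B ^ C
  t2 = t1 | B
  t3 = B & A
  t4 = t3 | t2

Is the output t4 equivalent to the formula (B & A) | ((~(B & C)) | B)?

No

t1 = B ^ C
t2 = t1 | B = (B ^ C) | B
t3 = B & A
t4 = t3 | t2 = (B & A) | ((B ^ C) | B)
At A=0, B=0, C=0: circuit gives 0, formula gives 1.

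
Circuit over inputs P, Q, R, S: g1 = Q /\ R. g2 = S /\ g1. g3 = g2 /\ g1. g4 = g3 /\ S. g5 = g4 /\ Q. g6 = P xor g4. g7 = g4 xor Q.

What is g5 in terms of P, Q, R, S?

g1 = Q /\ R
g2 = S /\ g1 = S /\ (Q /\ R)
g3 = g2 /\ g1 = (S /\ (Q /\ R)) /\ (Q /\ R)
g4 = g3 /\ S = ((S /\ (Q /\ R)) /\ (Q /\ R)) /\ S
g5 = g4 /\ Q = (((S /\ (Q /\ R)) /\ (Q /\ R)) /\ S) /\ Q

(((S /\ (Q /\ R)) /\ (Q /\ R)) /\ S) /\ Q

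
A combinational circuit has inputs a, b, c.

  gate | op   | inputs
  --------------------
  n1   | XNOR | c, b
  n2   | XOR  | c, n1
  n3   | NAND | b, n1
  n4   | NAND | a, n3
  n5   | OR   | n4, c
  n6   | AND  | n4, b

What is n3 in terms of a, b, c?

n1 = c XNOR b
n3 = b NAND n1 = b NAND (c XNOR b)

b NAND (c XNOR b)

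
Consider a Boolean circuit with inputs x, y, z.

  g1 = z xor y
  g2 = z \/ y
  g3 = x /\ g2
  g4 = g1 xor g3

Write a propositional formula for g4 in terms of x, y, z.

g1 = z xor y
g2 = z \/ y
g3 = x /\ g2 = x /\ (z \/ y)
g4 = g1 xor g3 = (z xor y) xor (x /\ (z \/ y))

(z xor y) xor (x /\ (z \/ y))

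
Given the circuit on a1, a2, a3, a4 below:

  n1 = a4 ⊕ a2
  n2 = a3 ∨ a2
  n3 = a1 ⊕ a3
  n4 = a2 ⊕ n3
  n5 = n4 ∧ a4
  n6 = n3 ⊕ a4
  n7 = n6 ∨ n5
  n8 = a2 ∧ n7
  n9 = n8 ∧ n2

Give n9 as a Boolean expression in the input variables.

(a2 ∧ (((a1 ⊕ a3) ⊕ a4) ∨ ((a2 ⊕ (a1 ⊕ a3)) ∧ a4))) ∧ (a3 ∨ a2)

n2 = a3 ∨ a2
n3 = a1 ⊕ a3
n4 = a2 ⊕ n3 = a2 ⊕ (a1 ⊕ a3)
n5 = n4 ∧ a4 = (a2 ⊕ (a1 ⊕ a3)) ∧ a4
n6 = n3 ⊕ a4 = (a1 ⊕ a3) ⊕ a4
n7 = n6 ∨ n5 = ((a1 ⊕ a3) ⊕ a4) ∨ ((a2 ⊕ (a1 ⊕ a3)) ∧ a4)
n8 = a2 ∧ n7 = a2 ∧ (((a1 ⊕ a3) ⊕ a4) ∨ ((a2 ⊕ (a1 ⊕ a3)) ∧ a4))
n9 = n8 ∧ n2 = (a2 ∧ (((a1 ⊕ a3) ⊕ a4) ∨ ((a2 ⊕ (a1 ⊕ a3)) ∧ a4))) ∧ (a3 ∨ a2)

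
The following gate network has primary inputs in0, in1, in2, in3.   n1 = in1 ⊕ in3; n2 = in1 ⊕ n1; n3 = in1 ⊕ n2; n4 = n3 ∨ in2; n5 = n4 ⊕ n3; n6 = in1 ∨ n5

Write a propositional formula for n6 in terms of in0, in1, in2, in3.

in1 ∨ (((in1 ⊕ (in1 ⊕ (in1 ⊕ in3))) ∨ in2) ⊕ (in1 ⊕ (in1 ⊕ (in1 ⊕ in3))))

n1 = in1 ⊕ in3
n2 = in1 ⊕ n1 = in1 ⊕ (in1 ⊕ in3)
n3 = in1 ⊕ n2 = in1 ⊕ (in1 ⊕ (in1 ⊕ in3))
n4 = n3 ∨ in2 = (in1 ⊕ (in1 ⊕ (in1 ⊕ in3))) ∨ in2
n5 = n4 ⊕ n3 = ((in1 ⊕ (in1 ⊕ (in1 ⊕ in3))) ∨ in2) ⊕ (in1 ⊕ (in1 ⊕ (in1 ⊕ in3)))
n6 = in1 ∨ n5 = in1 ∨ (((in1 ⊕ (in1 ⊕ (in1 ⊕ in3))) ∨ in2) ⊕ (in1 ⊕ (in1 ⊕ (in1 ⊕ in3))))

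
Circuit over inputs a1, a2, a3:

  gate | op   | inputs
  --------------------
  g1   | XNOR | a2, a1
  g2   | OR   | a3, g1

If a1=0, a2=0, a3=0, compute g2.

g1 = 0 XNOR 0 = 1
g2 = 0 OR 1 = 1

1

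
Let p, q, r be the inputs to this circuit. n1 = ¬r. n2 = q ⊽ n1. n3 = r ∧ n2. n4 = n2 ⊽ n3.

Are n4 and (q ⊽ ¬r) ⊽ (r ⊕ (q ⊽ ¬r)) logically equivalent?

n1 = ¬r
n2 = q ⊽ n1 = q ⊽ ¬r
n3 = r ∧ n2 = r ∧ (q ⊽ ¬r)
n4 = n2 ⊽ n3 = (q ⊽ ¬r) ⊽ (r ∧ (q ⊽ ¬r))
At p=0, q=1, r=1: circuit gives 1, formula gives 0.

No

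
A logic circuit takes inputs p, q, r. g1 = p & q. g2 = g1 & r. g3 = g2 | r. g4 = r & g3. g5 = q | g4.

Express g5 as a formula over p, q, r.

q | (r & (((p & q) & r) | r))

g1 = p & q
g2 = g1 & r = (p & q) & r
g3 = g2 | r = ((p & q) & r) | r
g4 = r & g3 = r & (((p & q) & r) | r)
g5 = q | g4 = q | (r & (((p & q) & r) | r))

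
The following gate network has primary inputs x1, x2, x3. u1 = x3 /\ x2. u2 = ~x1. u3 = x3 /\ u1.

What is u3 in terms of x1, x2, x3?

u1 = x3 /\ x2
u3 = x3 /\ u1 = x3 /\ (x3 /\ x2)

x3 /\ (x3 /\ x2)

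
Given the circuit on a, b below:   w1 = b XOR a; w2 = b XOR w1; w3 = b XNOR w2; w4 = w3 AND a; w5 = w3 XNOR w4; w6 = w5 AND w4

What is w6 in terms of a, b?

((b XNOR (b XOR (b XOR a))) XNOR ((b XNOR (b XOR (b XOR a))) AND a)) AND ((b XNOR (b XOR (b XOR a))) AND a)

w1 = b XOR a
w2 = b XOR w1 = b XOR (b XOR a)
w3 = b XNOR w2 = b XNOR (b XOR (b XOR a))
w4 = w3 AND a = (b XNOR (b XOR (b XOR a))) AND a
w5 = w3 XNOR w4 = (b XNOR (b XOR (b XOR a))) XNOR ((b XNOR (b XOR (b XOR a))) AND a)
w6 = w5 AND w4 = ((b XNOR (b XOR (b XOR a))) XNOR ((b XNOR (b XOR (b XOR a))) AND a)) AND ((b XNOR (b XOR (b XOR a))) AND a)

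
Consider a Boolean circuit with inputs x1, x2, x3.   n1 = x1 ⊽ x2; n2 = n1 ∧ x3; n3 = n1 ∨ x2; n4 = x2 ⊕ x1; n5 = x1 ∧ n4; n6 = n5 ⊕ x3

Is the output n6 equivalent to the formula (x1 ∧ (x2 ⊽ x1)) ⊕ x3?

No

n4 = x2 ⊕ x1
n5 = x1 ∧ n4 = x1 ∧ (x2 ⊕ x1)
n6 = n5 ⊕ x3 = (x1 ∧ (x2 ⊕ x1)) ⊕ x3
At x1=1, x2=0, x3=0: circuit gives 1, formula gives 0.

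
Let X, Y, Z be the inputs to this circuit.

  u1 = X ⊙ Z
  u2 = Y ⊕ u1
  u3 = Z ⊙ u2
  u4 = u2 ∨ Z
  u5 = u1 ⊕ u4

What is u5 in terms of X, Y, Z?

u1 = X ⊙ Z
u2 = Y ⊕ u1 = Y ⊕ (X ⊙ Z)
u4 = u2 ∨ Z = (Y ⊕ (X ⊙ Z)) ∨ Z
u5 = u1 ⊕ u4 = (X ⊙ Z) ⊕ ((Y ⊕ (X ⊙ Z)) ∨ Z)

(X ⊙ Z) ⊕ ((Y ⊕ (X ⊙ Z)) ∨ Z)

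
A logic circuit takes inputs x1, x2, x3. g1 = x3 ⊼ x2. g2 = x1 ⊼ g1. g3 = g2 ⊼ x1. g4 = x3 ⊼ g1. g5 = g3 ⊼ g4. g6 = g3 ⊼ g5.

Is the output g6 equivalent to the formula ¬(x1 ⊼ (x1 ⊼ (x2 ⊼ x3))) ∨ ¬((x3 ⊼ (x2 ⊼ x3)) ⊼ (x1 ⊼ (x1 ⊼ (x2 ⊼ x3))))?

Yes

g1 = x3 ⊼ x2
g2 = x1 ⊼ g1 = x1 ⊼ (x3 ⊼ x2)
g3 = g2 ⊼ x1 = (x1 ⊼ (x3 ⊼ x2)) ⊼ x1
g4 = x3 ⊼ g1 = x3 ⊼ (x3 ⊼ x2)
g5 = g3 ⊼ g4 = ((x1 ⊼ (x3 ⊼ x2)) ⊼ x1) ⊼ (x3 ⊼ (x3 ⊼ x2))
g6 = g3 ⊼ g5 = ((x1 ⊼ (x3 ⊼ x2)) ⊼ x1) ⊼ (((x1 ⊼ (x3 ⊼ x2)) ⊼ x1) ⊼ (x3 ⊼ (x3 ⊼ x2)))
At x1=0, x2=0, x3=1: circuit gives 0, formula gives 0.
At x1=0, x2=0, x3=0: circuit gives 1, formula gives 1.
Agrees on all 8 inputs.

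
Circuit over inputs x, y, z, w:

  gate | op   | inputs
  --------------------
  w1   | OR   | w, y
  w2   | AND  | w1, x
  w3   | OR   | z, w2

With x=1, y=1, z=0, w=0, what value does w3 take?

w1 = 0 OR 1 = 1
w2 = 1 AND 1 = 1
w3 = 0 OR 1 = 1

1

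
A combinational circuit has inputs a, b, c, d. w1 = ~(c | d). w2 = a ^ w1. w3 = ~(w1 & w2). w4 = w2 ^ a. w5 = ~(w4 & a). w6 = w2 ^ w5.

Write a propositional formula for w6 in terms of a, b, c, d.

w1 = ~(c | d)
w2 = a ^ w1 = a ^ (~(c | d))
w4 = w2 ^ a = (a ^ (~(c | d))) ^ a
w5 = ~(w4 & a) = ~(((a ^ (~(c | d))) ^ a) & a)
w6 = w2 ^ w5 = (a ^ (~(c | d))) ^ (~(((a ^ (~(c | d))) ^ a) & a))

(a ^ (~(c | d))) ^ (~(((a ^ (~(c | d))) ^ a) & a))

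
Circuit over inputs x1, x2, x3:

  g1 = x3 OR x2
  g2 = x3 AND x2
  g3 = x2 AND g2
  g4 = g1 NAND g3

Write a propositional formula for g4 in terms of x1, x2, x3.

(x3 OR x2) NAND (x2 AND (x3 AND x2))

g1 = x3 OR x2
g2 = x3 AND x2
g3 = x2 AND g2 = x2 AND (x3 AND x2)
g4 = g1 NAND g3 = (x3 OR x2) NAND (x2 AND (x3 AND x2))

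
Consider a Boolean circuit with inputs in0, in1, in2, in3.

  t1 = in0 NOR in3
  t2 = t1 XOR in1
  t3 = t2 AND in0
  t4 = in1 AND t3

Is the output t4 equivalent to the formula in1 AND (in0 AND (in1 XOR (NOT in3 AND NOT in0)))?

Yes

t1 = in0 NOR in3
t2 = t1 XOR in1 = (in0 NOR in3) XOR in1
t3 = t2 AND in0 = ((in0 NOR in3) XOR in1) AND in0
t4 = in1 AND t3 = in1 AND (((in0 NOR in3) XOR in1) AND in0)
At in0=0, in1=0, in2=0, in3=0: circuit gives 0, formula gives 0.
At in0=1, in1=1, in2=0, in3=0: circuit gives 1, formula gives 1.
Agrees on all 16 inputs.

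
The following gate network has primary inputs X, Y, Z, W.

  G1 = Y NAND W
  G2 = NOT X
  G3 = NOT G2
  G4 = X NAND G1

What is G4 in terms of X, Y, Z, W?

X NAND (Y NAND W)

G1 = Y NAND W
G4 = X NAND G1 = X NAND (Y NAND W)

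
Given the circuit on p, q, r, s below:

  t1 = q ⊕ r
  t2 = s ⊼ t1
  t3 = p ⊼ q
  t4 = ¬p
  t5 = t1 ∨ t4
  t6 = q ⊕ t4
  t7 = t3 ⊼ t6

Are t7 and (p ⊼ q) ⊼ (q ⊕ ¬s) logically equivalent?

No

t3 = p ⊼ q
t4 = ¬p
t6 = q ⊕ t4 = q ⊕ ¬p
t7 = t3 ⊼ t6 = (p ⊼ q) ⊼ (q ⊕ ¬p)
At p=0, q=0, r=0, s=1: circuit gives 0, formula gives 1.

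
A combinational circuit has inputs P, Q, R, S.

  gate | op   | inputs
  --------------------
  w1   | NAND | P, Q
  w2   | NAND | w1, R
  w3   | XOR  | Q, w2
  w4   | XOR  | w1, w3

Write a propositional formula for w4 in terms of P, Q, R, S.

(P NAND Q) XOR (Q XOR ((P NAND Q) NAND R))

w1 = P NAND Q
w2 = w1 NAND R = (P NAND Q) NAND R
w3 = Q XOR w2 = Q XOR ((P NAND Q) NAND R)
w4 = w1 XOR w3 = (P NAND Q) XOR (Q XOR ((P NAND Q) NAND R))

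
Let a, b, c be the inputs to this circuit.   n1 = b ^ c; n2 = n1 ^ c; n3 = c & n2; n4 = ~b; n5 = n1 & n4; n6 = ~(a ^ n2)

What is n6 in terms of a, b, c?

~(a ^ ((b ^ c) ^ c))

n1 = b ^ c
n2 = n1 ^ c = (b ^ c) ^ c
n6 = ~(a ^ n2) = ~(a ^ ((b ^ c) ^ c))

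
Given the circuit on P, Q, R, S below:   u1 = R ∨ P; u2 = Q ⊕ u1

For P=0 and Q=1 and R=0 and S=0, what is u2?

1

u1 = 0 ∨ 0 = 0
u2 = 1 ⊕ 0 = 1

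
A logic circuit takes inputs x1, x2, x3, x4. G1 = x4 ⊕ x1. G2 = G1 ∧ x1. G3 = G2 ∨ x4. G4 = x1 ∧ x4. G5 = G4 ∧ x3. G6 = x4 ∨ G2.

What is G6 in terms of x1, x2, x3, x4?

G1 = x4 ⊕ x1
G2 = G1 ∧ x1 = (x4 ⊕ x1) ∧ x1
G6 = x4 ∨ G2 = x4 ∨ ((x4 ⊕ x1) ∧ x1)

x4 ∨ ((x4 ⊕ x1) ∧ x1)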